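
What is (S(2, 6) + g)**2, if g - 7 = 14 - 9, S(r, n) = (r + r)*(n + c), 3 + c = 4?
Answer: 1600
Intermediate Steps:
c = 1 (c = -3 + 4 = 1)
S(r, n) = 2*r*(1 + n) (S(r, n) = (r + r)*(n + 1) = (2*r)*(1 + n) = 2*r*(1 + n))
g = 12 (g = 7 + (14 - 9) = 7 + 5 = 12)
(S(2, 6) + g)**2 = (2*2*(1 + 6) + 12)**2 = (2*2*7 + 12)**2 = (28 + 12)**2 = 40**2 = 1600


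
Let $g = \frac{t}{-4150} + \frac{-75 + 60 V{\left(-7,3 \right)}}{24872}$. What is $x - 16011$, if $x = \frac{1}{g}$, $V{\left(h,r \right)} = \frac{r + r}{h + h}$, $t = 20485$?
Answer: $- \frac{5715112547969}{356944619} \approx -16011.0$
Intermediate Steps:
$V{\left(h,r \right)} = \frac{r}{h}$ ($V{\left(h,r \right)} = \frac{2 r}{2 h} = 2 r \frac{1}{2 h} = \frac{r}{h}$)
$g = - \frac{356944619}{72253160}$ ($g = \frac{20485}{-4150} + \frac{-75 + 60 \frac{3}{-7}}{24872} = 20485 \left(- \frac{1}{4150}\right) + \left(-75 + 60 \cdot 3 \left(- \frac{1}{7}\right)\right) \frac{1}{24872} = - \frac{4097}{830} + \left(-75 + 60 \left(- \frac{3}{7}\right)\right) \frac{1}{24872} = - \frac{4097}{830} + \left(-75 - \frac{180}{7}\right) \frac{1}{24872} = - \frac{4097}{830} - \frac{705}{174104} = - \frac{356944619}{72253160} \approx -4.9402$)
$x = - \frac{72253160}{356944619}$ ($x = \frac{1}{- \frac{356944619}{72253160}} = - \frac{72253160}{356944619} \approx -0.20242$)
$x - 16011 = - \frac{72253160}{356944619} - 16011 = - \frac{5715112547969}{356944619}$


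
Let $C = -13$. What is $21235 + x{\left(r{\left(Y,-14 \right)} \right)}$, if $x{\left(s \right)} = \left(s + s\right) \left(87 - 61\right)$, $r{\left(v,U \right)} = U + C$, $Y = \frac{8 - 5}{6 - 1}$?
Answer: $19831$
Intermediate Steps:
$Y = \frac{3}{5} \approx 0.6$
$r{\left(v,U \right)} = -13 + U$ ($r{\left(v,U \right)} = U - 13 = -13 + U$)
$x{\left(s \right)} = 52 s$ ($x{\left(s \right)} = 2 s 26 = 52 s$)
$21235 + x{\left(r{\left(Y,-14 \right)} \right)} = 21235 + 52 \left(-13 - 14\right) = 21235 + 52 \left(-27\right) = 21235 - 1404 = 19831$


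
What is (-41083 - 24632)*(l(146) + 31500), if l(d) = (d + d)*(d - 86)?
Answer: -3221349300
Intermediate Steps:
l(d) = 2*d*(-86 + d) (l(d) = (2*d)*(-86 + d) = 2*d*(-86 + d))
(-41083 - 24632)*(l(146) + 31500) = (-41083 - 24632)*(2*146*(-86 + 146) + 31500) = -65715*(2*146*60 + 31500) = -65715*(17520 + 31500) = -65715*49020 = -3221349300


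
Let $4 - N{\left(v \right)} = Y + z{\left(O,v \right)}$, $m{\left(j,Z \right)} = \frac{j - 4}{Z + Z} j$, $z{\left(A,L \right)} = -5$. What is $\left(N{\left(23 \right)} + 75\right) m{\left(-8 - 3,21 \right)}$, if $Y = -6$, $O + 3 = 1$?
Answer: $\frac{2475}{7} \approx 353.57$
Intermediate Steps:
$O = -2$ ($O = -3 + 1 = -2$)
$m{\left(j,Z \right)} = \frac{j \left(-4 + j\right)}{2 Z}$ ($m{\left(j,Z \right)} = \frac{-4 + j}{2 Z} j = \frac{j \left(-4 + j\right)}{2 Z}$)
$N{\left(v \right)} = 15$ ($N{\left(v \right)} = 4 - \left(-6 - 5\right) = 4 - -11 = 4 + 11 = 15$)
$\left(N{\left(23 \right)} + 75\right) m{\left(-8 - 3,21 \right)} = \left(15 + 75\right) \frac{\left(-8 - 3\right) \left(-4 - 11\right)}{2 \cdot 21} = 90 \cdot \frac{1}{2} \left(-11\right) \frac{1}{21} \left(-4 - 11\right) = 90 \cdot \frac{1}{2} \left(-11\right) \frac{1}{21} \left(-15\right) = 90 \cdot \frac{55}{14} = \frac{2475}{7}$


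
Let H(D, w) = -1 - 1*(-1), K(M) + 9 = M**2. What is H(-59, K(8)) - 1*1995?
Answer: -1995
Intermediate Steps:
K(M) = -9 + M**2
H(D, w) = 0 (H(D, w) = -1 + 1 = 0)
H(-59, K(8)) - 1*1995 = 0 - 1*1995 = 0 - 1995 = -1995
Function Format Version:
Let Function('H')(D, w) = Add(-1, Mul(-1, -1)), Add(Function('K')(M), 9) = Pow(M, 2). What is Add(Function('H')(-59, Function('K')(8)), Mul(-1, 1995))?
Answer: -1995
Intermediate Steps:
Function('K')(M) = Add(-9, Pow(M, 2))
Function('H')(D, w) = 0 (Function('H')(D, w) = Add(-1, 1) = 0)
Add(Function('H')(-59, Function('K')(8)), Mul(-1, 1995)) = Add(0, Mul(-1, 1995)) = Add(0, -1995) = -1995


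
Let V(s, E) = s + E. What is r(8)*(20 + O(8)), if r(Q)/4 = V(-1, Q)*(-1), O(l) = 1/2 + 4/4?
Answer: -602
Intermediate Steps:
V(s, E) = E + s
O(l) = 3/2 (O(l) = 1*(½) + 4*(¼) = ½ + 1 = 3/2)
r(Q) = 4 - 4*Q (r(Q) = 4*((Q - 1)*(-1)) = 4*((-1 + Q)*(-1)) = 4*(1 - Q) = 4 - 4*Q)
r(8)*(20 + O(8)) = (4 - 4*8)*(20 + 3/2) = (4 - 32)*(43/2) = -28*43/2 = -602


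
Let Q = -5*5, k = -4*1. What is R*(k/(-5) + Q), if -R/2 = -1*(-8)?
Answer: 1936/5 ≈ 387.20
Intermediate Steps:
k = -4
Q = -25
R = -16 (R = -(-2)*(-8) = -2*8 = -16)
R*(k/(-5) + Q) = -16*(-4/(-5) - 25) = -16*(-4*(-⅕) - 25) = -16*(⅘ - 25) = -16*(-121/5) = 1936/5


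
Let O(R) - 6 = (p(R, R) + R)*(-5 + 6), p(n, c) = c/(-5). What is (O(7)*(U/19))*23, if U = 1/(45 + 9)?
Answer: 667/2565 ≈ 0.26004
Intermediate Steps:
p(n, c) = -c/5 (p(n, c) = c*(-⅕) = -c/5)
U = 1/54 ≈ 0.018519
O(R) = 6 + 4*R/5 (O(R) = 6 + (-R/5 + R)*(-5 + 6) = 6 + (4*R/5)*1 = 6 + 4*R/5)
(O(7)*(U/19))*23 = ((6 + (⅘)*7)*((1/54)/19))*23 = ((6 + 28/5)*((1/54)*(1/19)))*23 = ((58/5)*(1/1026))*23 = (29/2565)*23 = 667/2565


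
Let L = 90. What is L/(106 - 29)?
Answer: 90/77 ≈ 1.1688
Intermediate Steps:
L/(106 - 29) = 90/(106 - 29) = 90/77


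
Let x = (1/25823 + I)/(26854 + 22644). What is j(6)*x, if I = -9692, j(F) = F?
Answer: -750829545/639093427 ≈ -1.1748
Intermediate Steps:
x = -250276515/1278186854 (x = (1/25823 - 9692)/(26854 + 22644) = (1/25823 - 9692)/49498 = -250276515/25823*1/49498 = -250276515/1278186854 ≈ -0.19581)
j(6)*x = 6*(-250276515/1278186854) = -750829545/639093427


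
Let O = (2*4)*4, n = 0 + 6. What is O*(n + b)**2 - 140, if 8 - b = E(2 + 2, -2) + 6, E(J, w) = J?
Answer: 372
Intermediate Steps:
n = 6
O = 32 (O = 8*4 = 32)
b = -2 (b = 8 - ((2 + 2) + 6) = 8 - (4 + 6) = 8 - 1*10 = 8 - 10 = -2)
O*(n + b)**2 - 140 = 32*(6 - 2)**2 - 140 = 32*4**2 - 140 = 32*16 - 140 = 512 - 140 = 372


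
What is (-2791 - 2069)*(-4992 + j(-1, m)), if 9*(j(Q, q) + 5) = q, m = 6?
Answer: 24282180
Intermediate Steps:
j(Q, q) = -5 + q/9
(-2791 - 2069)*(-4992 + j(-1, m)) = (-2791 - 2069)*(-4992 + (-5 + (⅑)*6)) = -4860*(-4992 + (-5 + ⅔)) = -4860*(-4992 - 13/3) = -4860*(-14989/3) = 24282180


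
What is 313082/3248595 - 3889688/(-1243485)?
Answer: 41350265902/12824060805 ≈ 3.2244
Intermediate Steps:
313082/3248595 - 3889688/(-1243485) = 313082*(1/3248595) - 3889688*(-1/1243485) = 44726/464085 + 3889688/1243485 = 41350265902/12824060805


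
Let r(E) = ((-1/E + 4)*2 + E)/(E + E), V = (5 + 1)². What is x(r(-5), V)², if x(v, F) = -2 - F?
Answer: 1444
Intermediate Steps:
V = 36 (V = 6² = 36)
r(E) = (8 + E - 2/E)/(2*E) (r(E) = ((4 - 1/E)*2 + E)/((2*E)) = ((8 - 2/E) + E)*(1/(2*E)) = (8 + E - 2/E)*(1/(2*E)) = (8 + E - 2/E)/(2*E))
x(r(-5), V)² = (-2 - 1*36)² = (-2 - 36)² = (-38)² = 1444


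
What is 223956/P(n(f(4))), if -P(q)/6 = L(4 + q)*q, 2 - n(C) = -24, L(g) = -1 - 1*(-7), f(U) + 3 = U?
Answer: -6221/26 ≈ -239.27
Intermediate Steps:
f(U) = -3 + U
L(g) = 6 (L(g) = -1 + 7 = 6)
n(C) = 26 (n(C) = 2 - 1*(-24) = 2 + 24 = 26)
P(q) = -36*q
223956/P(n(f(4))) = 223956/((-36*26)) = 223956/(-936) = 223956*(-1/936) = -6221/26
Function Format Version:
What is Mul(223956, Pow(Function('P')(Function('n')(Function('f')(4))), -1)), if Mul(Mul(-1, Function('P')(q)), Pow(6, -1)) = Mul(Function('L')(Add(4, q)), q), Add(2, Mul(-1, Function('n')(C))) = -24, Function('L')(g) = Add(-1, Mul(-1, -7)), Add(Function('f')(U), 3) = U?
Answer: Rational(-6221, 26) ≈ -239.27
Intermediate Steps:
Function('f')(U) = Add(-3, U)
Function('L')(g) = 6 (Function('L')(g) = Add(-1, 7) = 6)
Function('n')(C) = 26 (Function('n')(C) = Add(2, Mul(-1, -24)) = Add(2, 24) = 26)
Function('P')(q) = Mul(-36, q) (Function('P')(q) = Mul(-6, Mul(6, q)) = Mul(-36, q))
Mul(223956, Pow(Function('P')(Function('n')(Function('f')(4))), -1)) = Mul(223956, Pow(Mul(-36, 26), -1)) = Mul(223956, Pow(-936, -1)) = Mul(223956, Rational(-1, 936)) = Rational(-6221, 26)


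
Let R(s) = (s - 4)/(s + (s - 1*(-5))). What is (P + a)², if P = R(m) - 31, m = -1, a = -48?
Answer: 58564/9 ≈ 6507.1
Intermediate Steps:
R(s) = (-4 + s)/(5 + 2*s) (R(s) = (-4 + s)/(s + (s + 5)) = (-4 + s)/(s + (5 + s)) = (-4 + s)/(5 + 2*s))
P = -98/3 (P = (-4 - 1)/(5 + 2*(-1)) - 31 = -5/(5 - 2) - 31 = -5/3 - 31 = -98/3 ≈ -32.667)
(P + a)² = (-98/3 - 48)² = (-242/3)² = 58564/9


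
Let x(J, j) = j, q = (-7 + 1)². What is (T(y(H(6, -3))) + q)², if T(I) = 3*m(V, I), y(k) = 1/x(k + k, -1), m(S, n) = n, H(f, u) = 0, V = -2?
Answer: 1089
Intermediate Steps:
q = 36 (q = (-6)² = 36)
y(k) = -1 (y(k) = 1/(-1) = -1)
T(I) = 3*I
(T(y(H(6, -3))) + q)² = (3*(-1) + 36)² = (-3 + 36)² = 33² = 1089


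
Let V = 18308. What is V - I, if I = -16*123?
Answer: 20276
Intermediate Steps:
I = -1968
V - I = 18308 - 1*(-1968) = 18308 + 1968 = 20276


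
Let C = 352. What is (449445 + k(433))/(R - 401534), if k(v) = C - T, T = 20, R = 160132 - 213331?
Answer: -449777/454733 ≈ -0.98910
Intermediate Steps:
R = -53199
k(v) = 332 (k(v) = 352 - 1*20 = 352 - 20 = 332)
(449445 + k(433))/(R - 401534) = (449445 + 332)/(-53199 - 401534) = 449777/(-454733) = 449777*(-1/454733) = -449777/454733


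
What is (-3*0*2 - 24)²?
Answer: 576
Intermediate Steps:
(-3*0*2 - 24)² = (0*2 - 24)² = (0 - 24)² = (-24)² = 576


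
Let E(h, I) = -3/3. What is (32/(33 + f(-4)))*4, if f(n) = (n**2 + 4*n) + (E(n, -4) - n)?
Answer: 32/9 ≈ 3.5556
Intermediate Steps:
E(h, I) = -1 (E(h, I) = -3*1/3 = -1)
f(n) = -1 + n**2 + 3*n (f(n) = (n**2 + 4*n) + (-1 - n) = -1 + n**2 + 3*n)
(32/(33 + f(-4)))*4 = (32/(33 + (-1 + (-4)**2 + 3*(-4))))*4 = (32/(33 + (-1 + 16 - 12)))*4 = (32/(33 + 3))*4 = (32/36)*4 = ((1/36)*32)*4 = (8/9)*4 = 32/9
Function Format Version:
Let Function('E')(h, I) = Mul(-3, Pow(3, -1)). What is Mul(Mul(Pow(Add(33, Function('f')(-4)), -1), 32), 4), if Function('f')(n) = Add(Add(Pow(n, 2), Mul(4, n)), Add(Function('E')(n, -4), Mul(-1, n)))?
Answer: Rational(32, 9) ≈ 3.5556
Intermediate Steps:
Function('E')(h, I) = -1 (Function('E')(h, I) = Mul(-3, Rational(1, 3)) = -1)
Function('f')(n) = Add(-1, Pow(n, 2), Mul(3, n)) (Function('f')(n) = Add(Add(Pow(n, 2), Mul(4, n)), Add(-1, Mul(-1, n))) = Add(-1, Pow(n, 2), Mul(3, n)))
Mul(Mul(Pow(Add(33, Function('f')(-4)), -1), 32), 4) = Mul(Mul(Pow(Add(33, Add(-1, Pow(-4, 2), Mul(3, -4))), -1), 32), 4) = Mul(Mul(Pow(Add(33, Add(-1, 16, -12)), -1), 32), 4) = Mul(Mul(Pow(Add(33, 3), -1), 32), 4) = Mul(Mul(Pow(36, -1), 32), 4) = Mul(Mul(Rational(1, 36), 32), 4) = Mul(Rational(8, 9), 4) = Rational(32, 9)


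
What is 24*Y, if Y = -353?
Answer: -8472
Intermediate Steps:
24*Y = 24*(-353) = -8472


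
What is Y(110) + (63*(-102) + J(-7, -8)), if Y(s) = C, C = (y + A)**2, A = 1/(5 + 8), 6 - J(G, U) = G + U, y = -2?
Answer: -1081820/169 ≈ -6401.3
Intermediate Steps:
J(G, U) = 6 - G - U (J(G, U) = 6 - (G + U) = 6 + (-G - U) = 6 - G - U)
A = 1/13 ≈ 0.076923
C = 625/169 (C = (-2 + 1/13)**2 = (-25/13)**2 = 625/169 ≈ 3.6982)
Y(s) = 625/169
Y(110) + (63*(-102) + J(-7, -8)) = 625/169 + (63*(-102) + (6 - 1*(-7) - 1*(-8))) = 625/169 + (-6426 + (6 + 7 + 8)) = 625/169 + (-6426 + 21) = 625/169 - 6405 = -1081820/169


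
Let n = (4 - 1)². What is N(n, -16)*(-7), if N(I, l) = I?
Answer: -63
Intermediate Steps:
n = 9 (n = 3² = 9)
N(n, -16)*(-7) = 9*(-7) = -63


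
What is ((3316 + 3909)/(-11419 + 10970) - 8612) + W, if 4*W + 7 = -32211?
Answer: -14980967/898 ≈ -16683.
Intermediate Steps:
W = -16109/2 (W = -7/4 + (¼)*(-32211) = -7/4 - 32211/4 = -16109/2 ≈ -8054.5)
((3316 + 3909)/(-11419 + 10970) - 8612) + W = ((3316 + 3909)/(-11419 + 10970) - 8612) - 16109/2 = (7225/(-449) - 8612) - 16109/2 = (7225*(-1/449) - 8612) - 16109/2 = (-7225/449 - 8612) - 16109/2 = -3874013/449 - 16109/2 = -14980967/898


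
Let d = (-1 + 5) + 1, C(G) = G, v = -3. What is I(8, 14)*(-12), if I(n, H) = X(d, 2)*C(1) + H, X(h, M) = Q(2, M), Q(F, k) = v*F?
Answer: -96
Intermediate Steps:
Q(F, k) = -3*F
d = 5 (d = 4 + 1 = 5)
X(h, M) = -6 (X(h, M) = -3*2 = -6)
I(n, H) = -6 + H (I(n, H) = -6*1 + H = -6 + H)
I(8, 14)*(-12) = (-6 + 14)*(-12) = 8*(-12) = -96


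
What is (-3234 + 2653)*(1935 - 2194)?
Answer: 150479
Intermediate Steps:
(-3234 + 2653)*(1935 - 2194) = -581*(-259) = 150479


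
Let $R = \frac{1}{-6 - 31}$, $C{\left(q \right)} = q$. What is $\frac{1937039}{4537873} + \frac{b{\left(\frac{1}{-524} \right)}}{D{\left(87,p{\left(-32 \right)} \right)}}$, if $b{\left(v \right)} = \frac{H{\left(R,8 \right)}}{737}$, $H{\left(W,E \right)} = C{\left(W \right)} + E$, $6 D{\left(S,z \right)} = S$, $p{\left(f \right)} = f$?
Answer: $\frac{1534489723309}{3588554506273} \approx 0.42761$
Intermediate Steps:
$R = - \frac{1}{37}$ ($R = \frac{1}{-37} = - \frac{1}{37} \approx -0.027027$)
$D{\left(S,z \right)} = \frac{S}{6}$
$H{\left(W,E \right)} = E + W$ ($H{\left(W,E \right)} = W + E = E + W$)
$b{\left(v \right)} = \frac{295}{27269}$ ($b{\left(v \right)} = \frac{8 - \frac{1}{37}}{737} = \frac{295}{37} \cdot \frac{1}{737} = \frac{295}{27269}$)
$\frac{1937039}{4537873} + \frac{b{\left(\frac{1}{-524} \right)}}{D{\left(87,p{\left(-32 \right)} \right)}} = \frac{1937039}{4537873} + \frac{295}{27269 \cdot \frac{1}{6} \cdot 87} = 1937039 \cdot \frac{1}{4537873} + \frac{295}{27269 \cdot \frac{29}{2}} = \frac{1937039}{4537873} + \frac{295}{27269} \cdot \frac{2}{29} = \frac{1937039}{4537873} + \frac{590}{790801} = \frac{1534489723309}{3588554506273}$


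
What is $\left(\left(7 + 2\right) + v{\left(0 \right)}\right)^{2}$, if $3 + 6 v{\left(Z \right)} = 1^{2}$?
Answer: $\frac{676}{9} \approx 75.111$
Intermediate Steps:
$v{\left(Z \right)} = - \frac{1}{3}$ ($v{\left(Z \right)} = - \frac{1}{2} + \frac{1^{2}}{6} = - \frac{1}{2} + \frac{1}{6} \cdot 1 = - \frac{1}{2} + \frac{1}{6} = - \frac{1}{3}$)
$\left(\left(7 + 2\right) + v{\left(0 \right)}\right)^{2} = \left(\left(7 + 2\right) - \frac{1}{3}\right)^{2} = \left(9 - \frac{1}{3}\right)^{2} = \left(\frac{26}{3}\right)^{2} = \frac{676}{9}$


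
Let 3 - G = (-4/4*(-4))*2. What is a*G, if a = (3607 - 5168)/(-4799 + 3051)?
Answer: -7805/1748 ≈ -4.4651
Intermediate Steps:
a = 1561/1748 (a = -1561/(-1748) = -1561*(-1/1748) = 1561/1748 ≈ 0.89302)
G = -5 (G = 3 - -4/4*(-4)*2 = 3 - -4*1/4*(-4)*2 = 3 - (-1*(-4))*2 = 3 - 4*2 = 3 - 1*8 = 3 - 8 = -5)
a*G = (1561/1748)*(-5) = -7805/1748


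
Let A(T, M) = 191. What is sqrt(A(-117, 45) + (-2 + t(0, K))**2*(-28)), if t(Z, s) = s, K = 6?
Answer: I*sqrt(257) ≈ 16.031*I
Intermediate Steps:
sqrt(A(-117, 45) + (-2 + t(0, K))**2*(-28)) = sqrt(191 + (-2 + 6)**2*(-28)) = sqrt(191 + 4**2*(-28)) = sqrt(191 + 16*(-28)) = sqrt(191 - 448) = sqrt(-257) = I*sqrt(257)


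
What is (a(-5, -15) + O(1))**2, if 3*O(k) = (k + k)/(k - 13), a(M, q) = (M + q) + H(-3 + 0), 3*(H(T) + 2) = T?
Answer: 172225/324 ≈ 531.56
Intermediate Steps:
H(T) = -2 + T/3
a(M, q) = -3 + M + q (a(M, q) = (M + q) + (-2 + (-3 + 0)/3) = (M + q) + (-2 + (1/3)*(-3)) = (M + q) + (-2 - 1) = (M + q) - 3 = -3 + M + q)
O(k) = 2*k/(3*(-13 + k)) (O(k) = ((k + k)/(k - 13))/3 = ((2*k)/(-13 + k))/3 = (2*k/(-13 + k))/3 = 2*k/(3*(-13 + k)))
(a(-5, -15) + O(1))**2 = ((-3 - 5 - 15) + (2/3)*1/(-13 + 1))**2 = (-23 + (2/3)*1/(-12))**2 = (-23 + (2/3)*1*(-1/12))**2 = (-23 - 1/18)**2 = (-415/18)**2 = 172225/324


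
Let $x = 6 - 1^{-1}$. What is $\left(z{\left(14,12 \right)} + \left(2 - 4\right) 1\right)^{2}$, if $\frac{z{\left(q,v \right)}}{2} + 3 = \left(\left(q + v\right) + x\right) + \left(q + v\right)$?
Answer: $11236$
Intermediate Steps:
$x = 5$ ($x = 6 - 1 = 5$)
$z{\left(q,v \right)} = 4 + 4 q + 4 v$ ($z{\left(q,v \right)} = -6 + 2 \left(\left(\left(q + v\right) + 5\right) + \left(q + v\right)\right) = -6 + 2 \left(\left(5 + q + v\right) + \left(q + v\right)\right) = -6 + 2 \left(5 + 2 q + 2 v\right) = -6 + \left(10 + 4 q + 4 v\right) = 4 + 4 q + 4 v$)
$\left(z{\left(14,12 \right)} + \left(2 - 4\right) 1\right)^{2} = \left(\left(4 + 4 \cdot 14 + 4 \cdot 12\right) + \left(2 - 4\right) 1\right)^{2} = \left(\left(4 + 56 + 48\right) - 2\right)^{2} = \left(108 - 2\right)^{2} = 106^{2} = 11236$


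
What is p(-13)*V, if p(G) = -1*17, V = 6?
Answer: -102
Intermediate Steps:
p(G) = -17
p(-13)*V = -17*6 = -102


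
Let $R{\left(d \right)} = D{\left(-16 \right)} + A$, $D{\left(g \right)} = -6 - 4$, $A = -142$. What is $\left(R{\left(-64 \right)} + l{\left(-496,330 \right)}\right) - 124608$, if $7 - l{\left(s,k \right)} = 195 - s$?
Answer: $-125444$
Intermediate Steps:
$D{\left(g \right)} = -10$
$R{\left(d \right)} = -152$ ($R{\left(d \right)} = -10 - 142 = -152$)
$l{\left(s,k \right)} = -188 + s$ ($l{\left(s,k \right)} = 7 - \left(195 - s\right) = 7 + \left(-195 + s\right) = -188 + s$)
$\left(R{\left(-64 \right)} + l{\left(-496,330 \right)}\right) - 124608 = \left(-152 - 684\right) - 124608 = -836 - 124608 = -125444$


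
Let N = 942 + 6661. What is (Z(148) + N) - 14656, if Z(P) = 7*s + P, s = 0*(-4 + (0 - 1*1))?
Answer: -6905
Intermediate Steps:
s = 0 (s = 0*(-4 + (0 - 1)) = 0*(-4 - 1) = 0*(-5) = 0)
N = 7603
Z(P) = P (Z(P) = 7*0 + P = 0 + P = P)
(Z(148) + N) - 14656 = (148 + 7603) - 14656 = 7751 - 14656 = -6905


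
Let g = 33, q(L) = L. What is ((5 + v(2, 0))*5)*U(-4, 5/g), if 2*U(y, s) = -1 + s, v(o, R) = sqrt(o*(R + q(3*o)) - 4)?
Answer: -350/33 - 140*sqrt(2)/33 ≈ -16.606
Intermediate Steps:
v(o, R) = sqrt(-4 + o*(R + 3*o)) (v(o, R) = sqrt(o*(R + 3*o) - 4) = sqrt(-4 + o*(R + 3*o)))
U(y, s) = -1/2 + s/2 (U(y, s) = (-1 + s)/2 = -1/2 + s/2)
((5 + v(2, 0))*5)*U(-4, 5/g) = ((5 + sqrt(-4 + 3*2**2 + 0*2))*5)*(-1/2 + (5/33)/2) = ((5 + sqrt(-4 + 3*4 + 0))*5)*(-1/2 + (5*(1/33))/2) = ((5 + sqrt(-4 + 12 + 0))*5)*(-1/2 + (1/2)*(5/33)) = ((5 + sqrt(8))*5)*(-1/2 + 5/66) = ((5 + 2*sqrt(2))*5)*(-14/33) = (25 + 10*sqrt(2))*(-14/33) = -350/33 - 140*sqrt(2)/33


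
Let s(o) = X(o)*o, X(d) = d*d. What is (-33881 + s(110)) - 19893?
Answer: 1277226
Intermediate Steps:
X(d) = d**2
s(o) = o**3 (s(o) = o**2*o = o**3)
(-33881 + s(110)) - 19893 = (-33881 + 110**3) - 19893 = (-33881 + 1331000) - 19893 = 1297119 - 19893 = 1277226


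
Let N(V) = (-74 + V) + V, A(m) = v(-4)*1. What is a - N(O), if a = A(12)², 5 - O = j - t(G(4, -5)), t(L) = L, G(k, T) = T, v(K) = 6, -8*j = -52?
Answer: 123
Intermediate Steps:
j = 13/2 (j = -⅛*(-52) = 13/2 ≈ 6.5000)
O = -13/2 (O = 5 - (13/2 - 1*(-5)) = 5 - (13/2 + 5) = 5 - 1*23/2 = 5 - 23/2 = -13/2 ≈ -6.5000)
A(m) = 6 (A(m) = 6*1 = 6)
N(V) = -74 + 2*V
a = 36 (a = 6² = 36)
a - N(O) = 36 - (-74 + 2*(-13/2)) = 36 - (-74 - 13) = 36 - 1*(-87) = 36 + 87 = 123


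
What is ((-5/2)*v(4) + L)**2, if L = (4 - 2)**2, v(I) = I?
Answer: 36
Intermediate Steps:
L = 4 (L = 2**2 = 4)
((-5/2)*v(4) + L)**2 = (-5/2*4 + 4)**2 = (-10 + 4)**2 = (-6)**2 = 36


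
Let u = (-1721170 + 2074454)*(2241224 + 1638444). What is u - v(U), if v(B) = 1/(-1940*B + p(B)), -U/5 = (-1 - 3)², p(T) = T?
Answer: 212611292560925439/155120 ≈ 1.3706e+12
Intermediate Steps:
u = 1370624629712 (u = 353284*3879668 = 1370624629712)
U = -80 (U = -5*(-1 - 3)² = -5*(-4)² = -5*16 = -80)
v(B) = -1/(1939*B) (v(B) = 1/(-1940*B + B) = 1/(-1939*B) = -1/(1939*B))
u - v(U) = 1370624629712 - (-1)/(1939*(-80)) = 1370624629712 - (-1)*(-1)/(1939*80) = 1370624629712 - 1*1/155120 = 1370624629712 - 1/155120 = 212611292560925439/155120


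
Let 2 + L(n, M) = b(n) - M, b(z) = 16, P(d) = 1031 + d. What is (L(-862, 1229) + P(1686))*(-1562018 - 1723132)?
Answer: -4934295300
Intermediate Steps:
L(n, M) = 14 - M (L(n, M) = -2 + (16 - M) = 14 - M)
(L(-862, 1229) + P(1686))*(-1562018 - 1723132) = ((14 - 1*1229) + (1031 + 1686))*(-1562018 - 1723132) = ((14 - 1229) + 2717)*(-3285150) = (-1215 + 2717)*(-3285150) = 1502*(-3285150) = -4934295300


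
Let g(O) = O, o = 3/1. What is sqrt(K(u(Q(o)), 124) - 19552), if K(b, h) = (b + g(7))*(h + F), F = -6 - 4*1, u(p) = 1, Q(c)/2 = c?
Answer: 4*I*sqrt(1165) ≈ 136.53*I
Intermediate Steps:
o = 3 (o = 3*1 = 3)
Q(c) = 2*c
F = -10 (F = -6 - 4 = -10)
K(b, h) = (-10 + h)*(7 + b) (K(b, h) = (b + 7)*(h - 10) = (7 + b)*(-10 + h) = (-10 + h)*(7 + b))
sqrt(K(u(Q(o)), 124) - 19552) = sqrt((-70 - 10*1 + 7*124 + 1*124) - 19552) = sqrt((-70 - 10 + 868 + 124) - 19552) = sqrt(912 - 19552) = sqrt(-18640) = 4*I*sqrt(1165)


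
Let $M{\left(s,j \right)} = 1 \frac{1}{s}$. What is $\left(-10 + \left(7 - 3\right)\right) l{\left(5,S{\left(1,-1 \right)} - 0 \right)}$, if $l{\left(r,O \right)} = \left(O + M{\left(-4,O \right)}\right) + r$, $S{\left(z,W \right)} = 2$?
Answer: $- \frac{81}{2} \approx -40.5$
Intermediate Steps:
$M{\left(s,j \right)} = \frac{1}{s}$
$l{\left(r,O \right)} = - \frac{1}{4} + O + r$ ($l{\left(r,O \right)} = \left(O + \frac{1}{-4}\right) + r = \left(O - \frac{1}{4}\right) + r = \left(- \frac{1}{4} + O\right) + r = - \frac{1}{4} + O + r$)
$\left(-10 + \left(7 - 3\right)\right) l{\left(5,S{\left(1,-1 \right)} - 0 \right)} = \left(-10 + \left(7 - 3\right)\right) \left(- \frac{1}{4} + \left(2 - 0\right) + 5\right) = \left(-10 + 4\right) \left(- \frac{1}{4} + \left(2 + 0\right) + 5\right) = - 6 \left(- \frac{1}{4} + 2 + 5\right) = \left(-6\right) \frac{27}{4} = - \frac{81}{2}$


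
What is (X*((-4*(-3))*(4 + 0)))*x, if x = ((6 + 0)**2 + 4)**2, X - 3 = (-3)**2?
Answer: 921600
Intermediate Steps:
X = 12 (X = 3 + (-3)**2 = 3 + 9 = 12)
x = 1600 (x = (6**2 + 4)**2 = (36 + 4)**2 = 40**2 = 1600)
(X*((-4*(-3))*(4 + 0)))*x = (12*((-4*(-3))*(4 + 0)))*1600 = (12*(12*4))*1600 = (12*48)*1600 = 576*1600 = 921600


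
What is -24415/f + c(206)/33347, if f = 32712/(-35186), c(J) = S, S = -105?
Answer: 14323638401585/545423532 ≈ 26262.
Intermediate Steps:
c(J) = -105
f = -16356/17593 (f = 32712*(-1/35186) = -16356/17593 ≈ -0.92969)
-24415/f + c(206)/33347 = -24415/(-16356/17593) - 105/33347 = -24415*(-17593/16356) - 105*1/33347 = 429533095/16356 - 105/33347 = 14323638401585/545423532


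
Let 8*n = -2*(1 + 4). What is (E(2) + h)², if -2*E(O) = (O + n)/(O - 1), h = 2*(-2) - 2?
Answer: 2601/64 ≈ 40.641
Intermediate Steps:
h = -6 (h = -4 - 2 = -6)
n = -5/4 (n = (-2*(1 + 4))/8 = (-2*5)/8 = (⅛)*(-10) = -5/4 ≈ -1.2500)
E(O) = -(-5/4 + O)/(2*(-1 + O)) (E(O) = -(O - 5/4)/(2*(O - 1)) = -(-5/4 + O)/(2*(-1 + O)))
(E(2) + h)² = ((5 - 4*2)/(8*(-1 + 2)) - 6)² = ((⅛)*(5 - 8)/1 - 6)² = ((⅛)*1*(-3) - 6)² = (-3/8 - 6)² = (-51/8)² = 2601/64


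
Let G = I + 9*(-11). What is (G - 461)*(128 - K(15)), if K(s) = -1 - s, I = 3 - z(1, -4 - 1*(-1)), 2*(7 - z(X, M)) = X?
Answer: -81144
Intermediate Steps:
z(X, M) = 7 - X/2
I = -7/2 (I = 3 - (7 - ½*1) = 3 - (7 - ½) = 3 - 1*13/2 = 3 - 13/2 = -7/2 ≈ -3.5000)
G = -205/2 (G = -7/2 + 9*(-11) = -7/2 - 99 = -205/2 ≈ -102.50)
(G - 461)*(128 - K(15)) = (-205/2 - 461)*(128 - (-1 - 1*15)) = -1127*(128 - (-1 - 15))/2 = -1127*(128 - 1*(-16))/2 = -1127*(128 + 16)/2 = -1127/2*144 = -81144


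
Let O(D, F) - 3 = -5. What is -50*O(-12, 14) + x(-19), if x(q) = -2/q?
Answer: 1902/19 ≈ 100.11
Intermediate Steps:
O(D, F) = -2 (O(D, F) = 3 - 5 = -2)
-50*O(-12, 14) + x(-19) = -50*(-2) - 2/(-19) = 100 - 2*(-1/19) = 100 + 2/19 = 1902/19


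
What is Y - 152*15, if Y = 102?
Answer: -2178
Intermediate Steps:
Y - 152*15 = 102 - 152*15 = 102 - 2280 = -2178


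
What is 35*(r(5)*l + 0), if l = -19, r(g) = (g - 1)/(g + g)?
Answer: -266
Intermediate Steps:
r(g) = (-1 + g)/(2*g) (r(g) = (-1 + g)/((2*g)) = (-1 + g)*(1/(2*g)) = (-1 + g)/(2*g))
35*(r(5)*l + 0) = 35*(((½)*(-1 + 5)/5)*(-19) + 0) = 35*(((½)*(⅕)*4)*(-19) + 0) = 35*((⅖)*(-19) + 0) = 35*(-38/5 + 0) = 35*(-38/5) = -266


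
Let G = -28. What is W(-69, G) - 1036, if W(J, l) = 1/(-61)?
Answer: -63197/61 ≈ -1036.0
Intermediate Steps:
W(J, l) = -1/61
W(-69, G) - 1036 = -1/61 - 1036 = -63197/61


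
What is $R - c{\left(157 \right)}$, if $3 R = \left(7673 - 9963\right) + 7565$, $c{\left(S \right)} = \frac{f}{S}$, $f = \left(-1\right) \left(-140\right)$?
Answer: $\frac{827755}{471} \approx 1757.4$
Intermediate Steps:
$f = 140$
$c{\left(S \right)} = \frac{140}{S}$
$R = \frac{5275}{3}$ ($R = \frac{\left(7673 - 9963\right) + 7565}{3} = \frac{-2290 + 7565}{3} = \frac{1}{3} \cdot 5275 = \frac{5275}{3} \approx 1758.3$)
$R - c{\left(157 \right)} = \frac{5275}{3} - \frac{140}{157} = \frac{827755}{471}$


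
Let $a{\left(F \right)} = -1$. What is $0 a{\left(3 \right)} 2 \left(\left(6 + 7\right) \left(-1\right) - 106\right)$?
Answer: $0$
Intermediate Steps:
$0 a{\left(3 \right)} 2 \left(\left(6 + 7\right) \left(-1\right) - 106\right) = 0 \left(-1\right) 2 \left(\left(6 + 7\right) \left(-1\right) - 106\right) = 0 \cdot 2 \left(13 \left(-1\right) - 106\right) = 0 \left(-13 - 106\right) = 0 \left(-119\right) = 0$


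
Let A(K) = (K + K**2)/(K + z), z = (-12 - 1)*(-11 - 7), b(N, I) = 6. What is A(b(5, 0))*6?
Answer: 21/20 ≈ 1.0500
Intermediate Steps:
z = 234 (z = -13*(-18) = 234)
A(K) = (K + K**2)/(234 + K) (A(K) = (K + K**2)/(K + 234) = (K + K**2)/(234 + K))
A(b(5, 0))*6 = (6*(1 + 6)/(234 + 6))*6 = (6*7/240)*6 = (6*(1/240)*7)*6 = (7/40)*6 = 21/20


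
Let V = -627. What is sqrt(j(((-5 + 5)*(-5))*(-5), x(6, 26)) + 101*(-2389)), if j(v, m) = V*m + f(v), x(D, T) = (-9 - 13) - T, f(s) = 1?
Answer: 2*I*sqrt(52798) ≈ 459.56*I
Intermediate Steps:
x(D, T) = -22 - T
j(v, m) = 1 - 627*m (j(v, m) = -627*m + 1 = 1 - 627*m)
sqrt(j(((-5 + 5)*(-5))*(-5), x(6, 26)) + 101*(-2389)) = sqrt((1 - 627*(-22 - 1*26)) + 101*(-2389)) = sqrt((1 - 627*(-22 - 26)) - 241289) = sqrt((1 - 627*(-48)) - 241289) = sqrt((1 + 30096) - 241289) = sqrt(30097 - 241289) = sqrt(-211192) = 2*I*sqrt(52798)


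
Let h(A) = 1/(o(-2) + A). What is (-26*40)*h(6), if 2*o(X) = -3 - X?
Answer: -2080/11 ≈ -189.09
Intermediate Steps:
o(X) = -3/2 - X/2 (o(X) = (-3 - X)/2 = -3/2 - X/2)
h(A) = 1/(-1/2 + A) (h(A) = 1/((-3/2 - 1/2*(-2)) + A) = 1/((-3/2 + 1) + A) = 1/(-1/2 + A))
(-26*40)*h(6) = (-26*40)*(2/(-1 + 2*6)) = -2080/(-1 + 12) = -2080/11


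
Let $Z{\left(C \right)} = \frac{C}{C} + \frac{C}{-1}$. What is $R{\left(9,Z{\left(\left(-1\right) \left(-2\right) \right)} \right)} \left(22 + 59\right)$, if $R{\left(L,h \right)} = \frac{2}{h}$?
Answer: $-162$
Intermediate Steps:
$Z{\left(C \right)} = 1 - C$ ($Z{\left(C \right)} = 1 + C \left(-1\right) = 1 - C$)
$R{\left(9,Z{\left(\left(-1\right) \left(-2\right) \right)} \right)} \left(22 + 59\right) = \frac{2}{1 - \left(-1\right) \left(-2\right)} \left(22 + 59\right) = \frac{2}{1 - 2} \cdot 81 = \frac{2}{-1} \cdot 81 = 2 \left(-1\right) 81 = \left(-2\right) 81 = -162$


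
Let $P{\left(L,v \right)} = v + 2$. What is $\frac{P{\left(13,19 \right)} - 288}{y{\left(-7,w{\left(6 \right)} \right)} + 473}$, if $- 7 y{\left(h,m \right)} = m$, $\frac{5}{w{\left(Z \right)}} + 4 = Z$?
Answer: $- \frac{3738}{6617} \approx -0.56491$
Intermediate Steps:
$P{\left(L,v \right)} = 2 + v$
$w{\left(Z \right)} = \frac{5}{-4 + Z}$
$y{\left(h,m \right)} = - \frac{m}{7}$
$\frac{P{\left(13,19 \right)} - 288}{y{\left(-7,w{\left(6 \right)} \right)} + 473} = \frac{\left(2 + 19\right) - 288}{- \frac{5 \frac{1}{-4 + 6}}{7} + 473} = \frac{21 - 288}{- \frac{5 \cdot \frac{1}{2}}{7} + 473} = - \frac{267}{- \frac{5 \cdot \frac{1}{2}}{7} + 473} = - \frac{267}{\left(- \frac{1}{7}\right) \frac{5}{2} + 473} = - \frac{267}{- \frac{5}{14} + 473} = - \frac{267}{\frac{6617}{14}} = \left(-267\right) \frac{14}{6617} = - \frac{3738}{6617}$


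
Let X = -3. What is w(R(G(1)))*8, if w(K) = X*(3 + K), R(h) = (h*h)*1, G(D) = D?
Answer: -96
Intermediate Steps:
R(h) = h² (R(h) = h²*1 = h²)
w(K) = -9 - 3*K (w(K) = -3*(3 + K) = -9 - 3*K)
w(R(G(1)))*8 = (-9 - 3*1²)*8 = (-9 - 3*1)*8 = (-9 - 3)*8 = -12*8 = -96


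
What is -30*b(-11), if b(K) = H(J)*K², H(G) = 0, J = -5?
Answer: 0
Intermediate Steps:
b(K) = 0 (b(K) = 0*K² = 0)
-30*b(-11) = -30*0 = 0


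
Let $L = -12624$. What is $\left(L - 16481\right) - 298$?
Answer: $-29403$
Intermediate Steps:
$\left(L - 16481\right) - 298 = \left(-12624 - 16481\right) - 298 = -29105 - 298 = -29403$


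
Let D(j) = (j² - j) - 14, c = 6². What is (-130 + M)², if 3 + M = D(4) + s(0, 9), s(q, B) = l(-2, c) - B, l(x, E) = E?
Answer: 11664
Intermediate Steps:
c = 36
D(j) = -14 + j² - j
s(q, B) = 36 - B
M = 22 (M = -3 + ((-14 + 4² - 1*4) + (36 - 1*9)) = -3 + ((-14 + 16 - 4) + (36 - 9)) = -3 + (-2 + 27) = -3 + 25 = 22)
(-130 + M)² = (-130 + 22)² = (-108)² = 11664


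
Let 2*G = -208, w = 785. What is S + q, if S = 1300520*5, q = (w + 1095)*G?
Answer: 6307080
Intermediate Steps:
G = -104 (G = (½)*(-208) = -104)
q = -195520 (q = (785 + 1095)*(-104) = 1880*(-104) = -195520)
S = 6502600
S + q = 6502600 - 195520 = 6307080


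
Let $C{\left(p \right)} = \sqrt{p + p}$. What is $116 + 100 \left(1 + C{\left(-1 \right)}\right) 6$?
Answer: $716 + 600 i \sqrt{2} \approx 716.0 + 848.53 i$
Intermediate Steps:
$C{\left(p \right)} = \sqrt{2} \sqrt{p}$ ($C{\left(p \right)} = \sqrt{2 p} = \sqrt{2} \sqrt{p}$)
$116 + 100 \left(1 + C{\left(-1 \right)}\right) 6 = 116 + 100 \left(1 + \sqrt{2} \sqrt{-1}\right) 6 = 116 + 100 \left(1 + \sqrt{2} i\right) 6 = 116 + 100 \left(1 + i \sqrt{2}\right) 6 = 116 + 100 \left(6 + 6 i \sqrt{2}\right) = 116 + \left(600 + 600 i \sqrt{2}\right) = 716 + 600 i \sqrt{2}$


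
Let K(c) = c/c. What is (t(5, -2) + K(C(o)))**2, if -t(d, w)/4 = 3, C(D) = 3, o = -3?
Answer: 121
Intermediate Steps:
K(c) = 1
t(d, w) = -12 (t(d, w) = -4*3 = -12)
(t(5, -2) + K(C(o)))**2 = (-12 + 1)**2 = (-11)**2 = 121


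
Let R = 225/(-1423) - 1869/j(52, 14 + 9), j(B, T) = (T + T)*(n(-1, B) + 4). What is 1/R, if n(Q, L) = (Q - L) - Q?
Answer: 1047328/720929 ≈ 1.4527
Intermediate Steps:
n(Q, L) = -L
j(B, T) = 2*T*(4 - B) (j(B, T) = (T + T)*(-B + 4) = (2*T)*(4 - B) = 2*T*(4 - B))
R = 720929/1047328 (R = 225/(-1423) - 1869*1/(2*(4 - 1*52)*(14 + 9)) = 225*(-1/1423) - 1869*1/(46*(4 - 52)) = -225/1423 - 1869/(2*23*(-48)) = -225/1423 - 1869/(-2208) = -225/1423 - 1869*(-1/2208) = -225/1423 + 623/736 = 720929/1047328 ≈ 0.68835)
1/R = 1/(720929/1047328) = 1047328/720929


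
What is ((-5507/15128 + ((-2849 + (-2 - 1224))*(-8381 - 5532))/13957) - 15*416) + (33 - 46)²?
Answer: -424227737615/211141496 ≈ -2009.2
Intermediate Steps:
((-5507/15128 + ((-2849 + (-2 - 1224))*(-8381 - 5532))/13957) - 15*416) + (33 - 46)² = ((-5507*1/15128 + ((-2849 - 1226)*(-13913))*(1/13957)) - 6240) + (-13)² = ((-5507/15128 - 4075*(-13913)*(1/13957)) - 6240) + 169 = ((-5507/15128 + 56695475*(1/13957)) - 6240) + 169 = ((-5507/15128 + 56695475/13957) - 6240) + 169 = (857612284601/211141496 - 6240) + 169 = -459910650439/211141496 + 169 = -424227737615/211141496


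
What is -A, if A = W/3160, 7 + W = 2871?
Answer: -358/395 ≈ -0.90633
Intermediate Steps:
W = 2864 (W = -7 + 2871 = 2864)
A = 358/395 (A = 2864/3160 = 2864*(1/3160) = 358/395 ≈ 0.90633)
-A = -1*358/395 = -358/395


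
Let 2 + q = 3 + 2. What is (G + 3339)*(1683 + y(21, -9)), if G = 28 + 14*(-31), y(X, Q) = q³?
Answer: 5015430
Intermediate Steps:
q = 3 (q = -2 + (3 + 2) = -2 + 5 = 3)
y(X, Q) = 27 (y(X, Q) = 3³ = 27)
G = -406 (G = 28 - 434 = -406)
(G + 3339)*(1683 + y(21, -9)) = (-406 + 3339)*(1683 + 27) = 2933*1710 = 5015430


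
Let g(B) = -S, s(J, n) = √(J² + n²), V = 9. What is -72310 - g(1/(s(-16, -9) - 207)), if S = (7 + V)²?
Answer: -72054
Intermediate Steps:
S = 256 (S = (7 + 9)² = 16² = 256)
g(B) = -256 (g(B) = -1*256 = -256)
-72310 - g(1/(s(-16, -9) - 207)) = -72310 - 1*(-256) = -72310 + 256 = -72054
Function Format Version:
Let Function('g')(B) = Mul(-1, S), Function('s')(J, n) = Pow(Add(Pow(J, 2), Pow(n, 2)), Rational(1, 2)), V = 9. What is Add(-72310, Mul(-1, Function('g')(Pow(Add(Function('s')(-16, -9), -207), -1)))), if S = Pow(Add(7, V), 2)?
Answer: -72054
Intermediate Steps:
S = 256 (S = Pow(Add(7, 9), 2) = Pow(16, 2) = 256)
Function('g')(B) = -256 (Function('g')(B) = Mul(-1, 256) = -256)
Add(-72310, Mul(-1, Function('g')(Pow(Add(Function('s')(-16, -9), -207), -1)))) = Add(-72310, Mul(-1, -256)) = Add(-72310, 256) = -72054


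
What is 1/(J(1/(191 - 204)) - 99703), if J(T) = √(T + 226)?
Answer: -1296139/129228943780 - √38181/129228943780 ≈ -1.0031e-5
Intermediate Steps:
J(T) = √(226 + T)
1/(J(1/(191 - 204)) - 99703) = 1/(√(226 + 1/(191 - 204)) - 99703) = 1/(√(226 + 1/(-13)) - 99703) = 1/(√(226 - 1/13) - 99703) = 1/(√(2937/13) - 99703) = 1/(√38181/13 - 99703) = 1/(-99703 + √38181/13)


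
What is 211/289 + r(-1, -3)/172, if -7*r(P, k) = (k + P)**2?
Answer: 62355/86989 ≈ 0.71681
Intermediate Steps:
r(P, k) = -(P + k)**2/7 (r(P, k) = -(k + P)**2/7 = -(P + k)**2/7)
211/289 + r(-1, -3)/172 = 211/289 - (-1 - 3)**2/7/172 = 211*(1/289) - 1/7*(-4)**2*(1/172) = 211/289 - 1/7*16*(1/172) = 211/289 - 16/7*1/172 = 211/289 - 4/301 = 62355/86989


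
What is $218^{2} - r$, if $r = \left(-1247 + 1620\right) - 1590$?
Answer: $48741$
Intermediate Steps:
$r = -1217$ ($r = 373 - 1590 = -1217$)
$218^{2} - r = 218^{2} - -1217 = 47524 + 1217 = 48741$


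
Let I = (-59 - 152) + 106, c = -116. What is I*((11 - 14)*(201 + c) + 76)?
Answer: 18795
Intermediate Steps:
I = -105 (I = -211 + 106 = -105)
I*((11 - 14)*(201 + c) + 76) = -105*((11 - 14)*(201 - 116) + 76) = -105*(-3*85 + 76) = -105*(-255 + 76) = -105*(-179) = 18795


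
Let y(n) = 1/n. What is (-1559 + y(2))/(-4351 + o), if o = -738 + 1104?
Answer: 3117/7970 ≈ 0.39109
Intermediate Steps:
o = 366
(-1559 + y(2))/(-4351 + o) = (-1559 + 1/2)/(-4351 + 366) = (-1559 + 1/2)/(-3985) = -3117/2*(-1/3985) = 3117/7970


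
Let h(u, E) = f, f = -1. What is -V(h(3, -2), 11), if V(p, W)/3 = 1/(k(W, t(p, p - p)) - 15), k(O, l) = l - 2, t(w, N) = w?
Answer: ⅙ ≈ 0.16667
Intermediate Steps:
h(u, E) = -1
k(O, l) = -2 + l
V(p, W) = 3/(-17 + p) (V(p, W) = 3/((-2 + p) - 15) = 3/(-17 + p))
-V(h(3, -2), 11) = -3/(-17 - 1) = -3/(-18) = -3*(-1)/18 = -1*(-⅙) = ⅙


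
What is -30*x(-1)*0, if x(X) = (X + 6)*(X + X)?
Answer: 0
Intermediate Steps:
x(X) = 2*X*(6 + X) (x(X) = (6 + X)*(2*X) = 2*X*(6 + X))
-30*x(-1)*0 = -60*(-1)*(6 - 1)*0 = -60*(-1)*5*0 = -30*(-10)*0 = 300*0 = 0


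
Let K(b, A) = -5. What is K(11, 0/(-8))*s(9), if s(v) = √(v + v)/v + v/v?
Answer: -5 - 5*√2/3 ≈ -7.3570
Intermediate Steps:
s(v) = 1 + √2/√v (s(v) = √(2*v)/v + 1 = (√2*√v)/v + 1 = √2/√v + 1 = 1 + √2/√v)
K(11, 0/(-8))*s(9) = -5*(1 + √2/√9) = -5*(1 + √2*(⅓)) = -5*(1 + √2/3) = -5 - 5*√2/3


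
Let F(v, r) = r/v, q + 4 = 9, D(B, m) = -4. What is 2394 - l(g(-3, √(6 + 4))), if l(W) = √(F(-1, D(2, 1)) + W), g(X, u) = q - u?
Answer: 2394 - √(9 - √10) ≈ 2391.6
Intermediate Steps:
q = 5 (q = -4 + 9 = 5)
g(X, u) = 5 - u
l(W) = √(4 + W) (l(W) = √(-4/(-1) + W) = √(-4*(-1) + W) = √(4 + W))
2394 - l(g(-3, √(6 + 4))) = 2394 - √(4 + (5 - √(6 + 4))) = 2394 - √(4 + (5 - √10)) = 2394 - √(9 - √10)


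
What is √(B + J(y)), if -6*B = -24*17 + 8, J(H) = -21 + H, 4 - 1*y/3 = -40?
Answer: √1599/3 ≈ 13.329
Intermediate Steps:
y = 132 (y = 12 - 3*(-40) = 12 + 120 = 132)
B = 200/3 (B = -(-24*17 + 8)/6 = -(-408 + 8)/6 = -⅙*(-400) = 200/3 ≈ 66.667)
√(B + J(y)) = √(200/3 + (-21 + 132)) = √(200/3 + 111) = √(533/3) = √1599/3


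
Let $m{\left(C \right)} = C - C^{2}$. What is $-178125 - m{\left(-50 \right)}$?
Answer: $-175575$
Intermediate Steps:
$-178125 - m{\left(-50 \right)} = -178125 - - 50 \left(1 - -50\right) = -178125 - - 50 \left(1 + 50\right) = -178125 - \left(-50\right) 51 = -178125 - -2550 = -178125 + 2550 = -175575$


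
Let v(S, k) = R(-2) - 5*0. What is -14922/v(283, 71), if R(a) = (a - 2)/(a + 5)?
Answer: 22383/2 ≈ 11192.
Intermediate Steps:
R(a) = (-2 + a)/(5 + a)
v(S, k) = -4/3 (v(S, k) = (-2 - 2)/(5 - 2) - 5*0 = -4/3 + 0 = -4/3)
-14922/v(283, 71) = -14922/(-4/3) = -14922*(-¾) = 22383/2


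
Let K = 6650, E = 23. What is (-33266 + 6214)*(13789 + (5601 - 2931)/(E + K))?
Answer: -2489234875684/6673 ≈ -3.7303e+8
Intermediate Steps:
(-33266 + 6214)*(13789 + (5601 - 2931)/(E + K)) = (-33266 + 6214)*(13789 + (5601 - 2931)/(23 + 6650)) = -27052*(13789 + 2670/6673) = -27052*92016667/6673 = -2489234875684/6673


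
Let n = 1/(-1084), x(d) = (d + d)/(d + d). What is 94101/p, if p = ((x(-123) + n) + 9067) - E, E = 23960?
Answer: -102005484/16142929 ≈ -6.3189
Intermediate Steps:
x(d) = 1 (x(d) = (2*d)/((2*d)) = (2*d)*(1/(2*d)) = 1)
n = -1/1084 ≈ -0.00092251
p = -16142929/1084 (p = ((1 - 1/1084) + 9067) - 1*23960 = (1083/1084 + 9067) - 23960 = 9829711/1084 - 23960 = -16142929/1084 ≈ -14892.)
94101/p = 94101/(-16142929/1084) = 94101*(-1084/16142929) = -102005484/16142929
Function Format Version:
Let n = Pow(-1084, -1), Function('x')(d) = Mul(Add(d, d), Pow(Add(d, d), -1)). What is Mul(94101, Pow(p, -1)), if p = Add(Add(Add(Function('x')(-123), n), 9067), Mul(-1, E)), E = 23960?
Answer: Rational(-102005484, 16142929) ≈ -6.3189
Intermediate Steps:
Function('x')(d) = 1 (Function('x')(d) = Mul(Mul(2, d), Pow(Mul(2, d), -1)) = Mul(Mul(2, d), Mul(Rational(1, 2), Pow(d, -1))) = 1)
n = Rational(-1, 1084) ≈ -0.00092251
p = Rational(-16142929, 1084) (p = Add(Add(Add(1, Rational(-1, 1084)), 9067), Mul(-1, 23960)) = Add(Add(Rational(1083, 1084), 9067), -23960) = Add(Rational(9829711, 1084), -23960) = Rational(-16142929, 1084) ≈ -14892.)
Mul(94101, Pow(p, -1)) = Mul(94101, Pow(Rational(-16142929, 1084), -1)) = Mul(94101, Rational(-1084, 16142929)) = Rational(-102005484, 16142929)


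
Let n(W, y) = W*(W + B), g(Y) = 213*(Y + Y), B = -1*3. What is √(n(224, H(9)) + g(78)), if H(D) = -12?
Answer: 2*√20683 ≈ 287.63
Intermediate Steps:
B = -3
g(Y) = 426*Y (g(Y) = 213*(2*Y) = 426*Y)
n(W, y) = W*(-3 + W) (n(W, y) = W*(W - 3) = W*(-3 + W))
√(n(224, H(9)) + g(78)) = √(224*(-3 + 224) + 426*78) = √(224*221 + 33228) = √(49504 + 33228) = √82732 = 2*√20683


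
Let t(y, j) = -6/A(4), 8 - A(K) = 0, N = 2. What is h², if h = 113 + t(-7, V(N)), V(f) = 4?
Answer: 201601/16 ≈ 12600.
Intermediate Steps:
A(K) = 8 (A(K) = 8 - 1*0 = 8 + 0 = 8)
t(y, j) = -¾ (t(y, j) = -6/8 = -6*⅛ = -¾)
h = 449/4 (h = 113 - ¾ = 449/4 ≈ 112.25)
h² = (449/4)² = 201601/16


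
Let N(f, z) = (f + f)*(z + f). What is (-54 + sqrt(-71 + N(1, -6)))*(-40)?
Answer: 2160 - 360*I ≈ 2160.0 - 360.0*I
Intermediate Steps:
N(f, z) = 2*f*(f + z) (N(f, z) = (2*f)*(f + z) = 2*f*(f + z))
(-54 + sqrt(-71 + N(1, -6)))*(-40) = (-54 + sqrt(-71 + 2*1*(1 - 6)))*(-40) = (-54 + sqrt(-71 + 2*1*(-5)))*(-40) = (-54 + sqrt(-71 - 10))*(-40) = (-54 + sqrt(-81))*(-40) = (-54 + 9*I)*(-40) = 2160 - 360*I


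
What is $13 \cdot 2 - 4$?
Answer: $22$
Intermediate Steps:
$13 \cdot 2 - 4 = 26 - 4 = 22$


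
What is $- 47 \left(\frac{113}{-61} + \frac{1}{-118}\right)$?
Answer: $\frac{629565}{7198} \approx 87.464$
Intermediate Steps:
$- 47 \left(\frac{113}{-61} + \frac{1}{-118}\right) = - 47 \left(113 \left(- \frac{1}{61}\right) - \frac{1}{118}\right) = - 47 \left(- \frac{113}{61} - \frac{1}{118}\right) = \left(-47\right) \left(- \frac{13395}{7198}\right) = \frac{629565}{7198}$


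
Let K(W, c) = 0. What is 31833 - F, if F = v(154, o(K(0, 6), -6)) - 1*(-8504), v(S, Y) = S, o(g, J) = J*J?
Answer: 23175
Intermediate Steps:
o(g, J) = J²
F = 8658 (F = 154 - 1*(-8504) = 154 + 8504 = 8658)
31833 - F = 31833 - 1*8658 = 31833 - 8658 = 23175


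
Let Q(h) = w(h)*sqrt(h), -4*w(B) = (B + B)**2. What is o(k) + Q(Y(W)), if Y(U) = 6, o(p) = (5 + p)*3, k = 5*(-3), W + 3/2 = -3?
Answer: -30 - 36*sqrt(6) ≈ -118.18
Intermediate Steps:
W = -9/2 (W = -3/2 - 3 = -9/2 ≈ -4.5000)
k = -15
w(B) = -B**2 (w(B) = -(B + B)**2/4 = -4*B**2/4 = -B**2)
o(p) = 15 + 3*p
Q(h) = -h**(5/2) (Q(h) = (-h**2)*sqrt(h) = -h**(5/2))
o(k) + Q(Y(W)) = (15 + 3*(-15)) - 6**(5/2) = (15 - 45) - 36*sqrt(6) = -30 - 36*sqrt(6)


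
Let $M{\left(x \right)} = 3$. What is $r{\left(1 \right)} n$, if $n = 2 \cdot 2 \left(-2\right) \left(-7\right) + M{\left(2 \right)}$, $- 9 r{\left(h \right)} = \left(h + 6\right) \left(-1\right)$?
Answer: $\frac{413}{9} \approx 45.889$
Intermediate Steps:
$r{\left(h \right)} = \frac{2}{3} + \frac{h}{9}$ ($r{\left(h \right)} = - \frac{\left(h + 6\right) \left(-1\right)}{9} = - \frac{\left(6 + h\right) \left(-1\right)}{9} = - \frac{-6 - h}{9} = \frac{2}{3} + \frac{h}{9}$)
$n = 59$ ($n = 2 \cdot 2 \left(-2\right) \left(-7\right) + 3 = 2 \left(-4\right) \left(-7\right) + 3 = \left(-8\right) \left(-7\right) + 3 = 56 + 3 = 59$)
$r{\left(1 \right)} n = \left(\frac{2}{3} + \frac{1}{9} \cdot 1\right) 59 = \left(\frac{2}{3} + \frac{1}{9}\right) 59 = \frac{7}{9} \cdot 59 = \frac{413}{9}$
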